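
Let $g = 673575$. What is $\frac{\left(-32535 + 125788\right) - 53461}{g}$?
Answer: $\frac{13264}{224525} \approx 0.059076$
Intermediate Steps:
$\frac{\left(-32535 + 125788\right) - 53461}{g} = \frac{\left(-32535 + 125788\right) - 53461}{673575} = \left(93253 - 53461\right) \frac{1}{673575} = 39792 \cdot \frac{1}{673575} = \frac{13264}{224525}$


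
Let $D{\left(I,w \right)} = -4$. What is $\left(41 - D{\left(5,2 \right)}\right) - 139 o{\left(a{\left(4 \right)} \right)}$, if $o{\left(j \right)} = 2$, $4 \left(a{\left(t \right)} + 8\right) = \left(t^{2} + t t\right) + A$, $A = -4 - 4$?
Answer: $-233$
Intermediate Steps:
$A = -8$ ($A = -4 - 4 = -8$)
$a{\left(t \right)} = -10 + \frac{t^{2}}{2}$ ($a{\left(t \right)} = -8 + \frac{\left(t^{2} + t t\right) - 8}{4} = -8 + \frac{\left(t^{2} + t^{2}\right) - 8}{4} = -8 + \frac{2 t^{2} - 8}{4} = -8 + \frac{-8 + 2 t^{2}}{4} = -8 + \left(-2 + \frac{t^{2}}{2}\right) = -10 + \frac{t^{2}}{2}$)
$\left(41 - D{\left(5,2 \right)}\right) - 139 o{\left(a{\left(4 \right)} \right)} = \left(41 - -4\right) - 278 = \left(41 + 4\right) - 278 = 45 - 278 = -233$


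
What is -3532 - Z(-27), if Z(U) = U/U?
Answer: -3533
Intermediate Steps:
Z(U) = 1
-3532 - Z(-27) = -3532 - 1*1 = -3532 - 1 = -3533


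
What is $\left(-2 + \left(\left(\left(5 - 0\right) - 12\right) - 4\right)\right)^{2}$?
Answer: $169$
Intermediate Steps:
$\left(-2 + \left(\left(\left(5 - 0\right) - 12\right) - 4\right)\right)^{2} = \left(-2 + \left(\left(\left(5 + 0\right) - 12\right) - 4\right)\right)^{2} = \left(-2 + \left(\left(5 - 12\right) - 4\right)\right)^{2} = \left(-2 - 11\right)^{2} = \left(-13\right)^{2} = 169$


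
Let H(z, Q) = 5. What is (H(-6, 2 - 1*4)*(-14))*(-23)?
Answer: 1610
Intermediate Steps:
(H(-6, 2 - 1*4)*(-14))*(-23) = (5*(-14))*(-23) = -70*(-23) = 1610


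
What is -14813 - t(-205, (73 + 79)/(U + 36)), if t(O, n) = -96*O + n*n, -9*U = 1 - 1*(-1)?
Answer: -894560909/25921 ≈ -34511.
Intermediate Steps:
U = -2/9 (U = -(1 - 1*(-1))/9 = -(1 + 1)/9 = -⅑*2 = -2/9 ≈ -0.22222)
t(O, n) = n² - 96*O (t(O, n) = -96*O + n² = n² - 96*O)
-14813 - t(-205, (73 + 79)/(U + 36)) = -14813 - (((73 + 79)/(-2/9 + 36))² - 96*(-205)) = -14813 - ((152/(322/9))² + 19680) = -14813 - ((152*(9/322))² + 19680) = -14813 - ((684/161)² + 19680) = -14813 - (467856/25921 + 19680) = -14813 - 1*510593136/25921 = -14813 - 510593136/25921 = -894560909/25921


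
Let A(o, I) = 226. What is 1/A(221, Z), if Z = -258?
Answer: 1/226 ≈ 0.0044248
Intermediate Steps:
1/A(221, Z) = 1/226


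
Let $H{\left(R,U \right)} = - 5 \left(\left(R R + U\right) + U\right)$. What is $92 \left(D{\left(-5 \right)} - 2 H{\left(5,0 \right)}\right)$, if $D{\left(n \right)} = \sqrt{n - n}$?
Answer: $23000$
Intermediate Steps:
$D{\left(n \right)} = 0$ ($D{\left(n \right)} = \sqrt{0} = 0$)
$H{\left(R,U \right)} = - 10 U - 5 R^{2}$ ($H{\left(R,U \right)} = - 5 \left(\left(R^{2} + U\right) + U\right) = - 5 \left(\left(U + R^{2}\right) + U\right) = - 5 \left(R^{2} + 2 U\right) = - 10 U - 5 R^{2}$)
$92 \left(D{\left(-5 \right)} - 2 H{\left(5,0 \right)}\right) = 92 \left(0 - 2 \left(\left(-10\right) 0 - 5 \cdot 5^{2}\right)\right) = 92 \left(0 - 2 \left(0 - 125\right)\right) = 92 \left(0 - -250\right) = 92 \left(0 + 250\right) = 92 \cdot 250 = 23000$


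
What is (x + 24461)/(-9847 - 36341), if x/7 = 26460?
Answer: -209681/46188 ≈ -4.5397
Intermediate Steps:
x = 185220 (x = 7*26460 = 185220)
(x + 24461)/(-9847 - 36341) = (185220 + 24461)/(-9847 - 36341) = 209681/(-46188) = 209681*(-1/46188) = -209681/46188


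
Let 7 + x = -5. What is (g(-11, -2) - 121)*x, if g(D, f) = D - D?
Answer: 1452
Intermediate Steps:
x = -12 (x = -7 - 5 = -12)
g(D, f) = 0
(g(-11, -2) - 121)*x = (0 - 121)*(-12) = -121*(-12) = 1452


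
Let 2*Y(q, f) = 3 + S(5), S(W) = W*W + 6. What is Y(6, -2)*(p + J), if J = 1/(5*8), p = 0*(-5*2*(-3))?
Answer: 17/40 ≈ 0.42500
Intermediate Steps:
S(W) = 6 + W**2 (S(W) = W**2 + 6 = 6 + W**2)
Y(q, f) = 17 (Y(q, f) = (3 + (6 + 5**2))/2 = (3 + (6 + 25))/2 = (3 + 31)/2 = (1/2)*34 = 17)
p = 0 (p = 0*(-10*(-3)) = 0*30 = 0)
J = 1/40 ≈ 0.025000
Y(6, -2)*(p + J) = 17*(0 + 1/40) = 17*(1/40) = 17/40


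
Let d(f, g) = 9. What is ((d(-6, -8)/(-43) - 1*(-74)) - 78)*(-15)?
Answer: 2715/43 ≈ 63.140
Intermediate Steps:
((d(-6, -8)/(-43) - 1*(-74)) - 78)*(-15) = ((9/(-43) - 1*(-74)) - 78)*(-15) = ((9*(-1/43) + 74) - 78)*(-15) = ((-9/43 + 74) - 78)*(-15) = (3173/43 - 78)*(-15) = -181/43*(-15) = 2715/43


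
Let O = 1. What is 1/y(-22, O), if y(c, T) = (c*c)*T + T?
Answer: 1/485 ≈ 0.0020619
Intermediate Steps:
y(c, T) = T + T*c**2 (y(c, T) = c**2*T + T = T*c**2 + T = T + T*c**2)
1/y(-22, O) = 1/(1*(1 + (-22)**2)) = 1/(1*(1 + 484)) = 1/(1*485) = 1/485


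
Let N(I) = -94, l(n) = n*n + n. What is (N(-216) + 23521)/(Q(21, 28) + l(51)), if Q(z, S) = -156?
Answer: 7809/832 ≈ 9.3858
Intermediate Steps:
l(n) = n + n² (l(n) = n² + n = n + n²)
(N(-216) + 23521)/(Q(21, 28) + l(51)) = (-94 + 23521)/(-156 + 51*(1 + 51)) = 23427/(-156 + 51*52) = 23427/(-156 + 2652) = 23427/2496 = 23427*(1/2496) = 7809/832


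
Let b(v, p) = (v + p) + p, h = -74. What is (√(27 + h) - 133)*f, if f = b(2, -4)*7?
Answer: 5586 - 42*I*√47 ≈ 5586.0 - 287.94*I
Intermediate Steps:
b(v, p) = v + 2*p (b(v, p) = (p + v) + p = v + 2*p)
f = -42 (f = (2 + 2*(-4))*7 = (2 - 8)*7 = -6*7 = -42)
(√(27 + h) - 133)*f = (√(27 - 74) - 133)*(-42) = (√(-47) - 133)*(-42) = (I*√47 - 133)*(-42) = (-133 + I*√47)*(-42) = 5586 - 42*I*√47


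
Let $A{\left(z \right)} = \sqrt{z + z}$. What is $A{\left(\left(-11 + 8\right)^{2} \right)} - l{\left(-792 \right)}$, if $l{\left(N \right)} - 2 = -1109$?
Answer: $1107 + 3 \sqrt{2} \approx 1111.2$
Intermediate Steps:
$l{\left(N \right)} = -1107$ ($l{\left(N \right)} = 2 - 1109 = -1107$)
$A{\left(z \right)} = \sqrt{2} \sqrt{z}$ ($A{\left(z \right)} = \sqrt{2 z} = \sqrt{2} \sqrt{z}$)
$A{\left(\left(-11 + 8\right)^{2} \right)} - l{\left(-792 \right)} = \sqrt{2} \sqrt{\left(-11 + 8\right)^{2}} - -1107 = \sqrt{2} \sqrt{\left(-3\right)^{2}} + 1107 = \sqrt{2} \sqrt{9} + 1107 = \sqrt{2} \cdot 3 + 1107 = 3 \sqrt{2} + 1107 = 1107 + 3 \sqrt{2}$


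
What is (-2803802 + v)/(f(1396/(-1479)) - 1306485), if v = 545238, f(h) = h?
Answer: 3340416156/1932292711 ≈ 1.7287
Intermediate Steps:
(-2803802 + v)/(f(1396/(-1479)) - 1306485) = (-2803802 + 545238)/(1396/(-1479) - 1306485) = -2258564/(1396*(-1/1479) - 1306485) = -2258564/(-1396/1479 - 1306485) = -2258564/(-1932292711/1479) = -2258564*(-1479/1932292711) = 3340416156/1932292711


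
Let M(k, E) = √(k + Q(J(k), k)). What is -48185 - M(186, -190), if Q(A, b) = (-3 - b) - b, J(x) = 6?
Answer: -48185 - 3*I*√21 ≈ -48185.0 - 13.748*I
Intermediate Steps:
Q(A, b) = -3 - 2*b
M(k, E) = √(-3 - k) (M(k, E) = √(k + (-3 - 2*k)) = √(-3 - k))
-48185 - M(186, -190) = -48185 - √(-3 - 1*186) = -48185 - √(-3 - 186) = -48185 - √(-189) = -48185 - 3*I*√21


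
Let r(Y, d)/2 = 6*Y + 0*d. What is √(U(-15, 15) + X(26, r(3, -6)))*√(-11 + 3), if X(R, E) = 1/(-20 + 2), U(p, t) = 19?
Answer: 2*I*√341/3 ≈ 12.311*I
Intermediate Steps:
r(Y, d) = 12*Y (r(Y, d) = 2*(6*Y + 0*d) = 2*(6*Y + 0) = 2*(6*Y) = 12*Y)
X(R, E) = -1/18 (X(R, E) = 1/(-18) = -1/18)
√(U(-15, 15) + X(26, r(3, -6)))*√(-11 + 3) = √(19 - 1/18)*√(-11 + 3) = √(341/18)*√(-8) = (√682/6)*(2*I*√2) = 2*I*√341/3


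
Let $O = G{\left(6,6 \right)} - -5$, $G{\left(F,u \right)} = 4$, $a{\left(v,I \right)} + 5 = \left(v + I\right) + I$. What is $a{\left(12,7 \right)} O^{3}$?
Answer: $15309$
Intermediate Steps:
$a{\left(v,I \right)} = -5 + v + 2 I$ ($a{\left(v,I \right)} = -5 + \left(\left(v + I\right) + I\right) = -5 + \left(\left(I + v\right) + I\right) = -5 + \left(v + 2 I\right) = -5 + v + 2 I$)
$O = 9$ ($O = 4 - -5 = 4 + 5 = 9$)
$a{\left(12,7 \right)} O^{3} = \left(-5 + 12 + 2 \cdot 7\right) 9^{3} = \left(-5 + 12 + 14\right) 729 = 21 \cdot 729 = 15309$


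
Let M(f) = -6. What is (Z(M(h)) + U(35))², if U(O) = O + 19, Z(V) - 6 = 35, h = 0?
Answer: 9025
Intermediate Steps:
Z(V) = 41 (Z(V) = 6 + 35 = 41)
U(O) = 19 + O
(Z(M(h)) + U(35))² = (41 + (19 + 35))² = (41 + 54)² = 95² = 9025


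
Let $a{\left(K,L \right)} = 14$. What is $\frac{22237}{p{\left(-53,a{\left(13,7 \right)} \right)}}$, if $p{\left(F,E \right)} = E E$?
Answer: $\frac{22237}{196} \approx 113.45$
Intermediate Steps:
$p{\left(F,E \right)} = E^{2}$
$\frac{22237}{p{\left(-53,a{\left(13,7 \right)} \right)}} = \frac{22237}{14^{2}} = \frac{22237}{196}$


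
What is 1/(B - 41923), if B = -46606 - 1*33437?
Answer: -1/121966 ≈ -8.1990e-6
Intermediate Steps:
B = -80043 (B = -46606 - 33437 = -80043)
1/(B - 41923) = 1/(-80043 - 41923) = 1/(-121966) = -1/121966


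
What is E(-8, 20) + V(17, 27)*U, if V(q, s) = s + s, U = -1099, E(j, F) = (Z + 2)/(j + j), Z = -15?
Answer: -949523/16 ≈ -59345.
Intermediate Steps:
E(j, F) = -13/(2*j) (E(j, F) = (-15 + 2)/(j + j) = -13*1/(2*j) = -13/(2*j))
V(q, s) = 2*s
E(-8, 20) + V(17, 27)*U = -13/2/(-8) + (2*27)*(-1099) = -13/2*(-⅛) + 54*(-1099) = 13/16 - 59346 = -949523/16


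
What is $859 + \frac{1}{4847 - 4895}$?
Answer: $\frac{41231}{48} \approx 858.98$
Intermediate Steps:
$859 + \frac{1}{4847 - 4895} = 859 + \frac{1}{-48} = 859 - \frac{1}{48} = \frac{41231}{48}$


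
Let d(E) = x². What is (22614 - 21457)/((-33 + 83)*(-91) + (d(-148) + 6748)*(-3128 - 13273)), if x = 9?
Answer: -1157/112006979 ≈ -1.0330e-5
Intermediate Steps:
d(E) = 81 (d(E) = 9² = 81)
(22614 - 21457)/((-33 + 83)*(-91) + (d(-148) + 6748)*(-3128 - 13273)) = (22614 - 21457)/((-33 + 83)*(-91) + (81 + 6748)*(-3128 - 13273)) = 1157/(50*(-91) + 6829*(-16401)) = 1157/(-4550 - 112002429) = 1157/(-112006979) = 1157*(-1/112006979) = -1157/112006979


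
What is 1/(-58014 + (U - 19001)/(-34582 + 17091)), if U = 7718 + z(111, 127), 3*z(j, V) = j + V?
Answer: -52473/3044135011 ≈ -1.7237e-5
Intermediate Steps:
z(j, V) = V/3 + j/3 (z(j, V) = (j + V)/3 = (V + j)/3 = V/3 + j/3)
U = 23392/3 (U = 7718 + ((⅓)*127 + (⅓)*111) = 7718 + (127/3 + 37) = 7718 + 238/3 = 23392/3 ≈ 7797.3)
1/(-58014 + (U - 19001)/(-34582 + 17091)) = 1/(-58014 + (23392/3 - 19001)/(-34582 + 17091)) = 1/(-58014 - 33611/3/(-17491)) = 1/(-58014 - 33611/3*(-1/17491)) = 1/(-58014 + 33611/52473) = 1/(-3044135011/52473) = -52473/3044135011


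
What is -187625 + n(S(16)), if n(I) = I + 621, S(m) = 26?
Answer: -186978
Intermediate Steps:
n(I) = 621 + I
-187625 + n(S(16)) = -187625 + (621 + 26) = -187625 + 647 = -186978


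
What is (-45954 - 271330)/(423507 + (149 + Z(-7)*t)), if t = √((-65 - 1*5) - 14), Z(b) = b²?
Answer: -33604817576/44871152005 + 7773458*I*√21/44871152005 ≈ -0.74892 + 0.00079388*I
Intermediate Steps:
t = 2*I*√21 (t = √((-65 - 5) - 14) = √(-70 - 14) = √(-84) = 2*I*√21 ≈ 9.1651*I)
(-45954 - 271330)/(423507 + (149 + Z(-7)*t)) = (-45954 - 271330)/(423507 + (149 + (-7)²*(2*I*√21))) = -317284/(423507 + (149 + 49*(2*I*√21))) = -317284/(423507 + (149 + 98*I*√21)) = -317284/(423656 + 98*I*√21)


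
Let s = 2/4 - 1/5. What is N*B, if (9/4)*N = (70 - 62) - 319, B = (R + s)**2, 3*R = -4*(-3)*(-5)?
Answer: -12069599/225 ≈ -53643.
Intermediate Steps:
s = 3/10 (s = 2*(1/4) - 1*1/5 = 1/2 - 1/5 = 3/10 ≈ 0.30000)
R = -20 (R = (-4*(-3)*(-5))/3 = (12*(-5))/3 = (1/3)*(-60) = -20)
B = 38809/100 (B = (-20 + 3/10)**2 = (-197/10)**2 = 38809/100 ≈ 388.09)
N = -1244/9 (N = 4*((70 - 62) - 319)/9 = 4*(8 - 319)/9 = (4/9)*(-311) = -1244/9 ≈ -138.22)
N*B = -1244/9*38809/100 = -12069599/225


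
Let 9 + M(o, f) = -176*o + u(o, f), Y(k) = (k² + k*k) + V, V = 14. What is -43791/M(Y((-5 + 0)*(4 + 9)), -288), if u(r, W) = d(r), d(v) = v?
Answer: 43791/1481209 ≈ 0.029564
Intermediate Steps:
Y(k) = 14 + 2*k² (Y(k) = (k² + k*k) + 14 = (k² + k²) + 14 = 2*k² + 14 = 14 + 2*k²)
u(r, W) = r
M(o, f) = -9 - 175*o (M(o, f) = -9 + (-176*o + o) = -9 - 175*o)
-43791/M(Y((-5 + 0)*(4 + 9)), -288) = -43791/(-9 - 175*(14 + 2*((-5 + 0)*(4 + 9))²)) = -43791/(-9 - 175*(14 + 2*(-5*13)²)) = -43791/(-9 - 175*(14 + 2*(-65)²)) = -43791/(-9 - 175*(14 + 2*4225)) = -43791/(-9 - 175*(14 + 8450)) = -43791/(-9 - 175*8464) = -43791/(-9 - 1481200) = -43791/(-1481209) = -43791*(-1/1481209) = 43791/1481209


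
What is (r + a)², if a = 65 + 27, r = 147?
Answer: 57121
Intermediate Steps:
a = 92
(r + a)² = (147 + 92)² = 239² = 57121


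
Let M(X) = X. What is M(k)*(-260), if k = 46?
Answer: -11960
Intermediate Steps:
M(k)*(-260) = 46*(-260) = -11960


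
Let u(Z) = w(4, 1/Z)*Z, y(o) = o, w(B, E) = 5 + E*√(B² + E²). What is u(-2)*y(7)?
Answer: -70 + 7*√65/2 ≈ -41.782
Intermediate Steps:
u(Z) = Z*(5 + √(16 + Z⁻²)/Z) (u(Z) = (5 + (1/Z)*√(4² + (1/Z)²))*Z = (5 + √(16 + (1/Z)²)/Z)*Z = (5 + √(16 + Z⁻²)/Z)*Z = Z*(5 + √(16 + Z⁻²)/Z))
u(-2)*y(7) = (√(16 + (-2)⁻²) + 5*(-2))*7 = (√(16 + ¼) - 10)*7 = (√(65/4) - 10)*7 = (√65/2 - 10)*7 = (-10 + √65/2)*7 = -70 + 7*√65/2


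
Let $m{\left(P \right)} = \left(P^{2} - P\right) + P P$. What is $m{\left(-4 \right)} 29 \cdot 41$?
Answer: $42804$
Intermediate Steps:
$m{\left(P \right)} = - P + 2 P^{2}$ ($m{\left(P \right)} = \left(P^{2} - P\right) + P^{2} = - P + 2 P^{2}$)
$m{\left(-4 \right)} 29 \cdot 41 = - 4 \left(-1 + 2 \left(-4\right)\right) 29 \cdot 41 = - 4 \left(-1 - 8\right) 29 \cdot 41 = \left(-4\right) \left(-9\right) 29 \cdot 41 = 36 \cdot 29 \cdot 41 = 1044 \cdot 41 = 42804$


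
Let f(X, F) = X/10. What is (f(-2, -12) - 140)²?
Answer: 491401/25 ≈ 19656.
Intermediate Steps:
f(X, F) = X/10 (f(X, F) = X*(⅒) = X/10)
(f(-2, -12) - 140)² = ((⅒)*(-2) - 140)² = (-⅕ - 140)² = (-701/5)² = 491401/25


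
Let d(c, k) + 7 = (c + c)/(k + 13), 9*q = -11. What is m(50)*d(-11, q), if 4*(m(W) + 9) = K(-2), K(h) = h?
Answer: 4465/53 ≈ 84.245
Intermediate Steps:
q = -11/9 (q = (1/9)*(-11) = -11/9 ≈ -1.2222)
m(W) = -19/2 (m(W) = -9 + (1/4)*(-2) = -9 - 1/2 = -19/2)
d(c, k) = -7 + 2*c/(13 + k) (d(c, k) = -7 + (c + c)/(k + 13) = -7 + (2*c)/(13 + k) = -7 + 2*c/(13 + k))
m(50)*d(-11, q) = -19*(-91 - 7*(-11/9) + 2*(-11))/(2*(13 - 11/9)) = -19*(-91 + 77/9 - 22)/(2*106/9) = -171*(-940)/(212*9) = -19/2*(-470/53) = 4465/53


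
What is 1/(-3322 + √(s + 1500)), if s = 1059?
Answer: -3322/11033125 - √2559/11033125 ≈ -0.00030568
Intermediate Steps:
1/(-3322 + √(s + 1500)) = 1/(-3322 + √(1059 + 1500)) = 1/(-3322 + √2559)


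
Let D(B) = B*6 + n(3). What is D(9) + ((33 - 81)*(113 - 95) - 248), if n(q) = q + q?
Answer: -1052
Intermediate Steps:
n(q) = 2*q
D(B) = 6 + 6*B (D(B) = B*6 + 2*3 = 6*B + 6 = 6 + 6*B)
D(9) + ((33 - 81)*(113 - 95) - 248) = (6 + 6*9) + ((33 - 81)*(113 - 95) - 248) = (6 + 54) + (-48*18 - 248) = 60 + (-864 - 248) = 60 - 1112 = -1052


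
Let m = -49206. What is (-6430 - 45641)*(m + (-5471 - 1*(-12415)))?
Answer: 2200624602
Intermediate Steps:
(-6430 - 45641)*(m + (-5471 - 1*(-12415))) = (-6430 - 45641)*(-49206 + (-5471 - 1*(-12415))) = -52071*(-49206 + (-5471 + 12415)) = -52071*(-49206 + 6944) = -52071*(-42262) = 2200624602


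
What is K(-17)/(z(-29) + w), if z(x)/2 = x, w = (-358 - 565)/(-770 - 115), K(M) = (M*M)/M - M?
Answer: 0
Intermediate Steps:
K(M) = 0 (K(M) = M²/M - M = M - M = 0)
w = 923/885 (w = -923/(-885) = -923*(-1/885) = 923/885 ≈ 1.0429)
z(x) = 2*x
K(-17)/(z(-29) + w) = 0/(2*(-29) + 923/885) = 0/(-58 + 923/885) = 0/(-50407/885) = 0*(-885/50407) = 0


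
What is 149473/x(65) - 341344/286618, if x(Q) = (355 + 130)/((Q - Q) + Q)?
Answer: 278454184857/13900973 ≈ 20031.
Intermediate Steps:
x(Q) = 485/Q (x(Q) = 485/(0 + Q) = 485/Q)
149473/x(65) - 341344/286618 = 149473/((485/65)) - 341344/286618 = 149473/((485*(1/65))) - 341344*1/286618 = 149473/(97/13) - 170672/143309 = 149473*(13/97) - 170672/143309 = 1943149/97 - 170672/143309 = 278454184857/13900973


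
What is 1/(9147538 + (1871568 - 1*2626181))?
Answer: 1/8392925 ≈ 1.1915e-7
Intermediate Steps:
1/(9147538 + (1871568 - 1*2626181)) = 1/(9147538 + (1871568 - 2626181)) = 1/(9147538 - 754613) = 1/8392925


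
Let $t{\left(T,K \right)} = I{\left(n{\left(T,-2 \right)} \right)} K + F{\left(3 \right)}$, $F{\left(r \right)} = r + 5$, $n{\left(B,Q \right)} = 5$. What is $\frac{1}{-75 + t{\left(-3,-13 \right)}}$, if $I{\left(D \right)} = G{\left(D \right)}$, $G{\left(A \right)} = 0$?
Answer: $- \frac{1}{67} \approx -0.014925$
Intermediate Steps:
$I{\left(D \right)} = 0$
$F{\left(r \right)} = 5 + r$
$t{\left(T,K \right)} = 8$ ($t{\left(T,K \right)} = 0 K + \left(5 + 3\right) = 0 + 8 = 8$)
$\frac{1}{-75 + t{\left(-3,-13 \right)}} = \frac{1}{-75 + 8} = \frac{1}{-67} = - \frac{1}{67}$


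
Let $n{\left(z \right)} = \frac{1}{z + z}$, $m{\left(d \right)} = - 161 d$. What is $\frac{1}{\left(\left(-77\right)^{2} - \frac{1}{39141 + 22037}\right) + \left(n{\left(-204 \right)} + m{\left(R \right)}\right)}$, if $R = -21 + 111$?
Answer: $- \frac{12480312}{106843981825} \approx -0.00011681$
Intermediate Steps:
$R = 90$
$n{\left(z \right)} = \frac{1}{2 z}$
$\frac{1}{\left(\left(-77\right)^{2} - \frac{1}{39141 + 22037}\right) + \left(n{\left(-204 \right)} + m{\left(R \right)}\right)} = \frac{1}{\left(\left(-77\right)^{2} - \frac{1}{39141 + 22037}\right) + \left(\frac{1}{2 \left(-204\right)} - 14490\right)} = \frac{1}{\left(5929 - \frac{1}{61178}\right) + \left(\frac{1}{2} \left(- \frac{1}{204}\right) - 14490\right)} = \frac{1}{\left(5929 - \frac{1}{61178}\right) - \frac{5911921}{408}} = \frac{1}{\frac{362724361}{61178} - \frac{5911921}{408}} = \frac{1}{- \frac{106843981825}{12480312}} = - \frac{12480312}{106843981825}$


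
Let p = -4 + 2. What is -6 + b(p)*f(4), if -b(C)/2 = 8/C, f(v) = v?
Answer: 26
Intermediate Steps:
p = -2
b(C) = -16/C
-6 + b(p)*f(4) = -6 - 16/(-2)*4 = -6 - 16*(-1/2)*4 = -6 + 8*4 = -6 + 32 = 26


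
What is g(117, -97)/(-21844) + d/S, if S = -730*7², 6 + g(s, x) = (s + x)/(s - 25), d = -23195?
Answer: 1165820375/1797127724 ≈ 0.64871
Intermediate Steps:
g(s, x) = -6 + (s + x)/(-25 + s) (g(s, x) = -6 + (s + x)/(s - 25) = -6 + (s + x)/(-25 + s))
S = -35770 (S = -730*49 = -35770)
g(117, -97)/(-21844) + d/S = ((150 - 97 - 5*117)/(-25 + 117))/(-21844) - 23195/(-35770) = ((150 - 97 - 585)/92)*(-1/21844) - 23195*(-1/35770) = ((1/92)*(-532))*(-1/21844) + 4639/7154 = -133/23*(-1/21844) + 4639/7154 = 133/502412 + 4639/7154 = 1165820375/1797127724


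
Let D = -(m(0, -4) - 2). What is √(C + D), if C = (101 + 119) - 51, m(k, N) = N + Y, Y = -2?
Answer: √177 ≈ 13.304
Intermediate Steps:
m(k, N) = -2 + N (m(k, N) = N - 2 = -2 + N)
C = 169 (C = 220 - 51 = 169)
D = 8 (D = -((-2 - 4) - 2) = -(-6 - 2) = -1*(-8) = 8)
√(C + D) = √(169 + 8) = √177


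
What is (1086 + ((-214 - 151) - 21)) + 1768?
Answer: 2468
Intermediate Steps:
(1086 + ((-214 - 151) - 21)) + 1768 = (1086 + (-365 - 21)) + 1768 = (1086 - 386) + 1768 = 700 + 1768 = 2468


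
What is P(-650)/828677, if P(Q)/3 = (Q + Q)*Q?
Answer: 2535000/828677 ≈ 3.0591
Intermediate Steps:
P(Q) = 6*Q² (P(Q) = 3*((Q + Q)*Q) = 3*((2*Q)*Q) = 3*(2*Q²) = 6*Q²)
P(-650)/828677 = (6*(-650)²)/828677 = (6*422500)*(1/828677) = 2535000*(1/828677) = 2535000/828677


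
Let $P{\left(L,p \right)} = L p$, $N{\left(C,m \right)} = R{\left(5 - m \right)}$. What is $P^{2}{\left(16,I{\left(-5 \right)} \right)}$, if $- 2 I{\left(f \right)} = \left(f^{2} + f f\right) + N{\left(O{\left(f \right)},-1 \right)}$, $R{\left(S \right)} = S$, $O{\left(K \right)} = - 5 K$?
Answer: $200704$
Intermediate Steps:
$N{\left(C,m \right)} = 5 - m$
$I{\left(f \right)} = -3 - f^{2}$ ($I{\left(f \right)} = - \frac{\left(f^{2} + f f\right) + \left(5 - -1\right)}{2} = - \frac{\left(f^{2} + f^{2}\right) + \left(5 + 1\right)}{2} = - \frac{2 f^{2} + 6}{2} = - \frac{6 + 2 f^{2}}{2} = -3 - f^{2}$)
$P^{2}{\left(16,I{\left(-5 \right)} \right)} = \left(16 \left(-3 - \left(-5\right)^{2}\right)\right)^{2} = \left(16 \left(-3 - 25\right)\right)^{2} = \left(16 \left(-28\right)\right)^{2} = \left(-448\right)^{2} = 200704$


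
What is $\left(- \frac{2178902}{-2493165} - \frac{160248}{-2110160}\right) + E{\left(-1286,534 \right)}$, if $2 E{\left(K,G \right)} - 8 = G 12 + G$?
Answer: $\frac{457172315688481}{131524426410} \approx 3475.9$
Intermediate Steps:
$E{\left(K,G \right)} = 4 + \frac{13 G}{2}$ ($E{\left(K,G \right)} = 4 + \frac{G 12 + G}{2} = 4 + \frac{12 G + G}{2} = 4 + \frac{13 G}{2}$)
$\left(- \frac{2178902}{-2493165} - \frac{160248}{-2110160}\right) + E{\left(-1286,534 \right)} = \left(- \frac{2178902}{-2493165} - \frac{160248}{-2110160}\right) + \left(4 + \frac{13}{2} \cdot 534\right) = \left(\left(-2178902\right) \left(- \frac{1}{2493165}\right) - - \frac{20031}{263770}\right) + \left(4 + 3471\right) = \left(\frac{2178902}{2493165} + \frac{20031}{263770}\right) + 3475 = \frac{124933913731}{131524426410} + 3475 = \frac{457172315688481}{131524426410}$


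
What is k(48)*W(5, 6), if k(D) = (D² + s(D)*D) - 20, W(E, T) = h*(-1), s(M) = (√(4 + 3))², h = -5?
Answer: 13100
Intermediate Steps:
s(M) = 7 (s(M) = (√7)² = 7)
W(E, T) = 5 (W(E, T) = -5*(-1) = 5)
k(D) = -20 + D² + 7*D (k(D) = (D² + 7*D) - 20 = -20 + D² + 7*D)
k(48)*W(5, 6) = (-20 + 48² + 7*48)*5 = (-20 + 2304 + 336)*5 = 2620*5 = 13100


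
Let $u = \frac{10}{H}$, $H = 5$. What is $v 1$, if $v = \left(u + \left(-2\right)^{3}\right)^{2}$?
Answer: $36$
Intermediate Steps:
$u = 2$ ($u = \frac{10}{5} = 10 \cdot \frac{1}{5} = 2$)
$v = 36$ ($v = \left(2 + \left(-2\right)^{3}\right)^{2} = \left(2 - 8\right)^{2} = \left(-6\right)^{2} = 36$)
$v 1 = 36 \cdot 1 = 36$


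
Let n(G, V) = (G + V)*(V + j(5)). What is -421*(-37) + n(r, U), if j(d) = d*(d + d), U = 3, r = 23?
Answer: 16955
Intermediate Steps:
j(d) = 2*d² (j(d) = d*(2*d) = 2*d²)
n(G, V) = (50 + V)*(G + V) (n(G, V) = (G + V)*(V + 2*5²) = (G + V)*(V + 2*25) = (G + V)*(V + 50) = (G + V)*(50 + V) = (50 + V)*(G + V))
-421*(-37) + n(r, U) = -421*(-37) + (3² + 50*23 + 50*3 + 23*3) = 15577 + (9 + 1150 + 150 + 69) = 15577 + 1378 = 16955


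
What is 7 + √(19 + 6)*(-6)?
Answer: -23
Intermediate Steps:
7 + √(19 + 6)*(-6) = 7 + √25*(-6) = 7 + 5*(-6) = 7 - 30 = -23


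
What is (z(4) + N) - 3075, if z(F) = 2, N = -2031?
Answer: -5104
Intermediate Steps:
(z(4) + N) - 3075 = (2 - 2031) - 3075 = -2029 - 3075 = -5104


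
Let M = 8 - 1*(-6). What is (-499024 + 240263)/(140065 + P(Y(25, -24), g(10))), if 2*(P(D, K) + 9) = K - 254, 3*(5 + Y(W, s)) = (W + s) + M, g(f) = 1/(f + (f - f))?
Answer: -5175220/2798581 ≈ -1.8492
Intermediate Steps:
M = 14 (M = 8 + 6 = 14)
g(f) = 1/f (g(f) = 1/(f + 0) = 1/f)
Y(W, s) = -⅓ + W/3 + s/3 (Y(W, s) = -5 + ((W + s) + 14)/3 = -5 + (14 + W + s)/3 = -5 + (14/3 + W/3 + s/3) = -⅓ + W/3 + s/3)
P(D, K) = -136 + K/2 (P(D, K) = -9 + (K - 254)/2 = -9 + (-254 + K)/2 = -9 + (-127 + K/2) = -136 + K/2)
(-499024 + 240263)/(140065 + P(Y(25, -24), g(10))) = (-499024 + 240263)/(140065 + (-136 + (½)/10)) = -258761/(140065 + (-136 + (½)*(⅒))) = -258761/(140065 + (-136 + 1/20)) = -258761/(140065 - 2719/20) = -258761/2798581/20 = -258761*20/2798581 = -5175220/2798581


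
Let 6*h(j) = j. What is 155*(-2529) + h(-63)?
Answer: -784011/2 ≈ -3.9201e+5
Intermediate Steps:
h(j) = j/6
155*(-2529) + h(-63) = 155*(-2529) + (⅙)*(-63) = -391995 - 21/2 = -784011/2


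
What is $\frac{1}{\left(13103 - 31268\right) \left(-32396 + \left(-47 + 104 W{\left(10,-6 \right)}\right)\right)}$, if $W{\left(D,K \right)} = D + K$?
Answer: $\frac{1}{581770455} \approx 1.7189 \cdot 10^{-9}$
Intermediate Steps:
$\frac{1}{\left(13103 - 31268\right) \left(-32396 + \left(-47 + 104 W{\left(10,-6 \right)}\right)\right)} = \frac{1}{\left(13103 - 31268\right) \left(-32396 - \left(47 - 104 \left(10 - 6\right)\right)\right)} = \frac{1}{\left(-18165\right) \left(-32396 + \left(-47 + 104 \cdot 4\right)\right)} = \frac{1}{\left(-18165\right) \left(-32396 + \left(-47 + 416\right)\right)} = \frac{1}{\left(-18165\right) \left(-32396 + 369\right)} = \frac{1}{\left(-18165\right) \left(-32027\right)} = \frac{1}{581770455}$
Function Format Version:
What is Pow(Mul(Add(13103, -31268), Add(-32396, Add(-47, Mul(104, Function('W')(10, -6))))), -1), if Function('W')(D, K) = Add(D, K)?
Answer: Rational(1, 581770455) ≈ 1.7189e-9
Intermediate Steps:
Pow(Mul(Add(13103, -31268), Add(-32396, Add(-47, Mul(104, Function('W')(10, -6))))), -1) = Pow(Mul(Add(13103, -31268), Add(-32396, Add(-47, Mul(104, Add(10, -6))))), -1) = Pow(Mul(-18165, Add(-32396, Add(-47, Mul(104, 4)))), -1) = Pow(Mul(-18165, Add(-32396, Add(-47, 416))), -1) = Pow(Mul(-18165, Add(-32396, 369)), -1) = Pow(Mul(-18165, -32027), -1) = Pow(581770455, -1) = Rational(1, 581770455)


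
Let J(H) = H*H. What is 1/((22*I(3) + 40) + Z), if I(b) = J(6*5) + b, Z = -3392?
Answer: 1/16514 ≈ 6.0555e-5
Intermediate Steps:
J(H) = H**2
I(b) = 900 + b (I(b) = (6*5)**2 + b = 30**2 + b = 900 + b)
1/((22*I(3) + 40) + Z) = 1/((22*(900 + 3) + 40) - 3392) = 1/((22*903 + 40) - 3392) = 1/((19866 + 40) - 3392) = 1/(19906 - 3392) = 1/16514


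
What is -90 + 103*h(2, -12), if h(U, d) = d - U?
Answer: -1532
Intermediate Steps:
-90 + 103*h(2, -12) = -90 + 103*(-12 - 1*2) = -90 + 103*(-12 - 2) = -90 + 103*(-14) = -90 - 1442 = -1532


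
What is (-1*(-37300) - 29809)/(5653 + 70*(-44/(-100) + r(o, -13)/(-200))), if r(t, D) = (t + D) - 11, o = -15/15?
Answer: 149820/113851 ≈ 1.3159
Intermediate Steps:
o = -1 (o = -15*1/15 = -1)
r(t, D) = -11 + D + t (r(t, D) = (D + t) - 11 = -11 + D + t)
(-1*(-37300) - 29809)/(5653 + 70*(-44/(-100) + r(o, -13)/(-200))) = (-1*(-37300) - 29809)/(5653 + 70*(-44/(-100) + (-11 - 13 - 1)/(-200))) = (37300 - 29809)/(5653 + 70*(-44*(-1/100) - 25*(-1/200))) = 7491/(5653 + 70*(11/25 + ⅛)) = 7491/(5653 + 70*(113/200)) = 7491/(5653 + 791/20) = 7491/(113851/20) = 7491*(20/113851) = 149820/113851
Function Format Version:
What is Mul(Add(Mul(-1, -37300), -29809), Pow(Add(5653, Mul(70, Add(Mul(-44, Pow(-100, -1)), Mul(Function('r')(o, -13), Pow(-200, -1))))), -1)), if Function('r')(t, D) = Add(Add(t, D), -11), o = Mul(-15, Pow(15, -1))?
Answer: Rational(149820, 113851) ≈ 1.3159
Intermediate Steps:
o = -1 (o = Mul(-15, Rational(1, 15)) = -1)
Function('r')(t, D) = Add(-11, D, t) (Function('r')(t, D) = Add(Add(D, t), -11) = Add(-11, D, t))
Mul(Add(Mul(-1, -37300), -29809), Pow(Add(5653, Mul(70, Add(Mul(-44, Pow(-100, -1)), Mul(Function('r')(o, -13), Pow(-200, -1))))), -1)) = Mul(Add(Mul(-1, -37300), -29809), Pow(Add(5653, Mul(70, Add(Mul(-44, Pow(-100, -1)), Mul(Add(-11, -13, -1), Pow(-200, -1))))), -1)) = Mul(Add(37300, -29809), Pow(Add(5653, Mul(70, Add(Mul(-44, Rational(-1, 100)), Mul(-25, Rational(-1, 200))))), -1)) = Mul(7491, Pow(Add(5653, Mul(70, Add(Rational(11, 25), Rational(1, 8)))), -1)) = Mul(7491, Pow(Add(5653, Mul(70, Rational(113, 200))), -1)) = Mul(7491, Pow(Add(5653, Rational(791, 20)), -1)) = Mul(7491, Pow(Rational(113851, 20), -1)) = Mul(7491, Rational(20, 113851)) = Rational(149820, 113851)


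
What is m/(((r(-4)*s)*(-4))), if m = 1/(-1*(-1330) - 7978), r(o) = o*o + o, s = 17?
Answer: 1/5424768 ≈ 1.8434e-7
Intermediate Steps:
r(o) = o + o**2 (r(o) = o**2 + o = o + o**2)
m = -1/6648 (m = 1/(1330 - 7978) = 1/(-6648) = -1/6648 ≈ -0.00015042)
m/(((r(-4)*s)*(-4))) = -1/(272*(1 - 4))/6648 = -1/(6648*((-4*(-3)*17)*(-4))) = -1/(6648*((12*17)*(-4))) = -1/(6648*(204*(-4))) = -1/6648/(-816) = -1/6648*(-1/816) = 1/5424768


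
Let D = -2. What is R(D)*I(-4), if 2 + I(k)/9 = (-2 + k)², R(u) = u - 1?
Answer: -918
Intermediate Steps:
R(u) = -1 + u
I(k) = -18 + 9*(-2 + k)²
R(D)*I(-4) = (-1 - 2)*(-18 + 9*(-2 - 4)²) = -3*(-18 + 9*(-6)²) = -3*(-18 + 9*36) = -3*(-18 + 324) = -3*306 = -918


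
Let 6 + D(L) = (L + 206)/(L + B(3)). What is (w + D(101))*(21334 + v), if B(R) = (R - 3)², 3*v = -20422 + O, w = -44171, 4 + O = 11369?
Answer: -81713654550/101 ≈ -8.0905e+8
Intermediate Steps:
O = 11365 (O = -4 + 11369 = 11365)
v = -3019 (v = (-20422 + 11365)/3 = (⅓)*(-9057) = -3019)
B(R) = (-3 + R)²
D(L) = -6 + (206 + L)/L (D(L) = -6 + (L + 206)/(L + (-3 + 3)²) = -6 + (206 + L)/(L + 0²) = -6 + (206 + L)/(L + 0) = -6 + (206 + L)/L)
(w + D(101))*(21334 + v) = (-44171 + (-5 + 206/101))*(21334 - 3019) = (-44171 + (-5 + 206*(1/101)))*18315 = (-44171 + (-5 + 206/101))*18315 = (-44171 - 299/101)*18315 = -4461570/101*18315 = -81713654550/101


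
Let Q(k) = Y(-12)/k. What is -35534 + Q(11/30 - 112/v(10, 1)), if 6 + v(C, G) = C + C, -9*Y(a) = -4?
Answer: -24411898/687 ≈ -35534.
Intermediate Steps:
Y(a) = 4/9 (Y(a) = -⅑*(-4) = 4/9)
v(C, G) = -6 + 2*C (v(C, G) = -6 + (C + C) = -6 + 2*C)
Q(k) = 4/(9*k)
-35534 + Q(11/30 - 112/v(10, 1)) = -35534 + 4/(9*(11/30 - 112/(-6 + 2*10))) = -35534 + 4/(9*(11*(1/30) - 112/(-6 + 20))) = -35534 + 4/(9*(11/30 - 112/14)) = -35534 + 4/(9*(11/30 - 112*1/14)) = -35534 + 4/(9*(11/30 - 8)) = -35534 + 4/(9*(-229/30)) = -35534 + (4/9)*(-30/229) = -35534 - 40/687 = -24411898/687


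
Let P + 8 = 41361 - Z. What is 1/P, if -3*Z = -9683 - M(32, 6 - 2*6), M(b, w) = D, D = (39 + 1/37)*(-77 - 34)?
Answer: 3/118708 ≈ 2.5272e-5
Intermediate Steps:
D = -4332 (D = (39 + 1/37)*(-111) = (1444/37)*(-111) = -4332)
M(b, w) = -4332
Z = 5351/3 (Z = -(-9683 - 1*(-4332))/3 = -(-9683 + 4332)/3 = -⅓*(-5351) = 5351/3 ≈ 1783.7)
P = 118708/3 (P = -8 + (41361 - 1*5351/3) = -8 + (41361 - 5351/3) = -8 + 118732/3 = 118708/3 ≈ 39569.)
1/P = 1/(118708/3) = 3/118708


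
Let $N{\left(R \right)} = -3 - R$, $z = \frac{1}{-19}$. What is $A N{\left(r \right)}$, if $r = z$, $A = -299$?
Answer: $\frac{16744}{19} \approx 881.26$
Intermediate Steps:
$z = - \frac{1}{19} \approx -0.052632$
$r = - \frac{1}{19} \approx -0.052632$
$A N{\left(r \right)} = - 299 \left(-3 - - \frac{1}{19}\right) = - 299 \left(-3 + \frac{1}{19}\right) = \left(-299\right) \left(- \frac{56}{19}\right) = \frac{16744}{19}$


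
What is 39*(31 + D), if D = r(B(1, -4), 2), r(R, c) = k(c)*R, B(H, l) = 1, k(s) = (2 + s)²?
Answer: 1833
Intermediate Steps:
r(R, c) = R*(2 + c)² (r(R, c) = (2 + c)²*R = R*(2 + c)²)
D = 16 (D = 1*(2 + 2)² = 1*4² = 1*16 = 16)
39*(31 + D) = 39*(31 + 16) = 39*47 = 1833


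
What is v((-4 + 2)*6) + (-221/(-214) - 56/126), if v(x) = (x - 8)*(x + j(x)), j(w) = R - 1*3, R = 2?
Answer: 501893/1926 ≈ 260.59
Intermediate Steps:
j(w) = -1 (j(w) = 2 - 1*3 = 2 - 3 = -1)
v(x) = (-1 + x)*(-8 + x) (v(x) = (x - 8)*(x - 1) = (-8 + x)*(-1 + x) = (-1 + x)*(-8 + x))
v((-4 + 2)*6) + (-221/(-214) - 56/126) = (8 + ((-4 + 2)*6)**2 - 9*(-4 + 2)*6) + (-221/(-214) - 56/126) = (8 + (-2*6)**2 - (-18)*6) + (-221*(-1/214) - 56*1/126) = (8 + (-12)**2 - 9*(-12)) + (221/214 - 4/9) = (8 + 144 + 108) + 1133/1926 = 260 + 1133/1926 = 501893/1926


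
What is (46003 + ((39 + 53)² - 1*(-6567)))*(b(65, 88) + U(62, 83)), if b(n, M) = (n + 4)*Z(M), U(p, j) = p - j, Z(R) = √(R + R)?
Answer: -1281714 + 16845384*√11 ≈ 5.4588e+7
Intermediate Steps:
Z(R) = √2*√R (Z(R) = √(2*R) = √2*√R)
b(n, M) = √2*√M*(4 + n) (b(n, M) = (n + 4)*(√2*√M) = (4 + n)*(√2*√M) = √2*√M*(4 + n))
(46003 + ((39 + 53)² - 1*(-6567)))*(b(65, 88) + U(62, 83)) = (46003 + ((39 + 53)² - 1*(-6567)))*(√2*√88*(4 + 65) + (62 - 1*83)) = (46003 + (92² + 6567))*(√2*(2*√22)*69 + (62 - 83)) = (46003 + (8464 + 6567))*(276*√11 - 21) = (46003 + 15031)*(-21 + 276*√11) = 61034*(-21 + 276*√11) = -1281714 + 16845384*√11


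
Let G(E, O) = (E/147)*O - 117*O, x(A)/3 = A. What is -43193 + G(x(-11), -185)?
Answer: -1053817/49 ≈ -21506.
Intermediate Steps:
x(A) = 3*A
G(E, O) = -117*O + E*O/147 (G(E, O) = (E*(1/147))*O - 117*O = (E/147)*O - 117*O = E*O/147 - 117*O = -117*O + E*O/147)
-43193 + G(x(-11), -185) = -43193 + (1/147)*(-185)*(-17199 + 3*(-11)) = -43193 + (1/147)*(-185)*(-17199 - 33) = -43193 + (1/147)*(-185)*(-17232) = -43193 + 1062640/49 = -1053817/49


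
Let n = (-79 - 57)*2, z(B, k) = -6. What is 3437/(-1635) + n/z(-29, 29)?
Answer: 23561/545 ≈ 43.231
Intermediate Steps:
n = -272 (n = -136*2 = -272)
3437/(-1635) + n/z(-29, 29) = 3437/(-1635) - 272/(-6) = 3437*(-1/1635) - 272*(-⅙) = -3437/1635 + 136/3 = 23561/545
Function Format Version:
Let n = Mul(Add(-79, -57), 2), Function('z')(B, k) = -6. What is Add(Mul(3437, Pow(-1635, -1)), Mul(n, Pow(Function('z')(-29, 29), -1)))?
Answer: Rational(23561, 545) ≈ 43.231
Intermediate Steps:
n = -272 (n = Mul(-136, 2) = -272)
Add(Mul(3437, Pow(-1635, -1)), Mul(n, Pow(Function('z')(-29, 29), -1))) = Add(Mul(3437, Pow(-1635, -1)), Mul(-272, Pow(-6, -1))) = Add(Mul(3437, Rational(-1, 1635)), Mul(-272, Rational(-1, 6))) = Add(Rational(-3437, 1635), Rational(136, 3)) = Rational(23561, 545)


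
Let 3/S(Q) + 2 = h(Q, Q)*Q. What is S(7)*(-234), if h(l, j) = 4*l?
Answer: -351/97 ≈ -3.6186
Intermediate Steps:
S(Q) = 3/(-2 + 4*Q**2) (S(Q) = 3/(-2 + (4*Q)*Q) = 3/(-2 + 4*Q**2))
S(7)*(-234) = (3/(2*(-1 + 2*7**2)))*(-234) = (3/(2*(-1 + 2*49)))*(-234) = (3/(2*(-1 + 98)))*(-234) = ((3/2)/97)*(-234) = ((3/2)*(1/97))*(-234) = (3/194)*(-234) = -351/97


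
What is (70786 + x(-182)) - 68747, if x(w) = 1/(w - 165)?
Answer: 707532/347 ≈ 2039.0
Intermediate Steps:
x(w) = 1/(-165 + w)
(70786 + x(-182)) - 68747 = (70786 + 1/(-165 - 182)) - 68747 = (70786 + 1/(-347)) - 68747 = (70786 - 1/347) - 68747 = 24562741/347 - 68747 = 707532/347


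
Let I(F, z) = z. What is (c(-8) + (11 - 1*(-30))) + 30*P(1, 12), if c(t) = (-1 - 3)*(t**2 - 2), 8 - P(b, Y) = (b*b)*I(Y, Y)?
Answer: -327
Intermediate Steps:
P(b, Y) = 8 - Y*b**2 (P(b, Y) = 8 - b*b*Y = 8 - b**2*Y = 8 - Y*b**2)
c(t) = 8 - 4*t**2 (c(t) = -4*(-2 + t**2) = 8 - 4*t**2)
(c(-8) + (11 - 1*(-30))) + 30*P(1, 12) = ((8 - 4*(-8)**2) + (11 - 1*(-30))) + 30*(8 - 1*12*1**2) = ((8 - 4*64) + (11 + 30)) + 30*(8 - 1*12*1) = ((8 - 256) + 41) + 30*(8 - 12) = (-248 + 41) + 30*(-4) = -207 - 120 = -327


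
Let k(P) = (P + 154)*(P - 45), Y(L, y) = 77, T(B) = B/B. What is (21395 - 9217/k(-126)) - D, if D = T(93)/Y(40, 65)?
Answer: 1126932563/52668 ≈ 21397.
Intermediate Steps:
T(B) = 1
k(P) = (-45 + P)*(154 + P) (k(P) = (154 + P)*(-45 + P) = (-45 + P)*(154 + P))
D = 1/77 ≈ 0.012987
(21395 - 9217/k(-126)) - D = (21395 - 9217/(-6930 + (-126)² + 109*(-126))) - 1*1/77 = (21395 - 9217/(-6930 + 15876 - 13734)) - 1/77 = (21395 - 9217/(-4788)) - 1/77 = (21395 - 9217*(-1)/4788) - 1/77 = (21395 - 1*(-9217/4788)) - 1/77 = (21395 + 9217/4788) - 1/77 = 102448477/4788 - 1/77 = 1126932563/52668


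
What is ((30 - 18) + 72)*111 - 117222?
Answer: -107898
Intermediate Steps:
((30 - 18) + 72)*111 - 117222 = (12 + 72)*111 - 117222 = 84*111 - 117222 = 9324 - 117222 = -107898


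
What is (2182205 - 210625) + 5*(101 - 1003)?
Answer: 1967070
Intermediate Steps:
(2182205 - 210625) + 5*(101 - 1003) = 1971580 + 5*(-902) = 1971580 - 4510 = 1967070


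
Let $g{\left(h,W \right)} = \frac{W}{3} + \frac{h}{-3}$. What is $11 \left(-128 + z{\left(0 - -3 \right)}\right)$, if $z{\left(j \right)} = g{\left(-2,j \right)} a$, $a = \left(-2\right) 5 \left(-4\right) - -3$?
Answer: $- \frac{1859}{3} \approx -619.67$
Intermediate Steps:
$g{\left(h,W \right)} = - \frac{h}{3} + \frac{W}{3}$ ($g{\left(h,W \right)} = W \frac{1}{3} + h \left(- \frac{1}{3}\right) = \frac{W}{3} - \frac{h}{3} = - \frac{h}{3} + \frac{W}{3}$)
$a = 43$ ($a = \left(-10\right) \left(-4\right) + 3 = 40 + 3 = 43$)
$z{\left(j \right)} = \frac{86}{3} + \frac{43 j}{3}$ ($z{\left(j \right)} = \left(\left(- \frac{1}{3}\right) \left(-2\right) + \frac{j}{3}\right) 43 = \left(\frac{2}{3} + \frac{j}{3}\right) 43 = \frac{86}{3} + \frac{43 j}{3}$)
$11 \left(-128 + z{\left(0 - -3 \right)}\right) = 11 \left(-128 + \left(\frac{86}{3} + \frac{43 \left(0 - -3\right)}{3}\right)\right) = 11 \left(-128 + \left(\frac{86}{3} + \frac{43 \left(0 + 3\right)}{3}\right)\right) = 11 \left(-128 + \left(\frac{86}{3} + \frac{43}{3} \cdot 3\right)\right) = 11 \left(-128 + \left(\frac{86}{3} + 43\right)\right) = 11 \left(-128 + \frac{215}{3}\right) = 11 \left(- \frac{169}{3}\right) = - \frac{1859}{3}$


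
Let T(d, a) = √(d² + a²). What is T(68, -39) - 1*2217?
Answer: -2217 + √6145 ≈ -2138.6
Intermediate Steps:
T(d, a) = √(a² + d²)
T(68, -39) - 1*2217 = √((-39)² + 68²) - 1*2217 = √(1521 + 4624) - 2217 = √6145 - 2217 = -2217 + √6145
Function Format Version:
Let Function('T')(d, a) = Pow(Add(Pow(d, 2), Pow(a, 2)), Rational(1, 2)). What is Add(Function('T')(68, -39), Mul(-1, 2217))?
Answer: Add(-2217, Pow(6145, Rational(1, 2))) ≈ -2138.6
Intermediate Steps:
Function('T')(d, a) = Pow(Add(Pow(a, 2), Pow(d, 2)), Rational(1, 2))
Add(Function('T')(68, -39), Mul(-1, 2217)) = Add(Pow(Add(Pow(-39, 2), Pow(68, 2)), Rational(1, 2)), Mul(-1, 2217)) = Add(Pow(Add(1521, 4624), Rational(1, 2)), -2217) = Add(Pow(6145, Rational(1, 2)), -2217) = Add(-2217, Pow(6145, Rational(1, 2)))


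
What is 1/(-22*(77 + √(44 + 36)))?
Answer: -7/11698 + 2*√5/64339 ≈ -0.00052888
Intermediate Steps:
1/(-22*(77 + √(44 + 36))) = 1/(-22*(77 + √80)) = 1/(-22*(77 + 4*√5)) = 1/(-1694 - 88*√5)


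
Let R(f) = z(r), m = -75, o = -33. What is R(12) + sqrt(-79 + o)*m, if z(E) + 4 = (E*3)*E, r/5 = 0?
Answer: -4 - 300*I*sqrt(7) ≈ -4.0 - 793.73*I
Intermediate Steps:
r = 0 (r = 5*0 = 0)
z(E) = -4 + 3*E**2 (z(E) = -4 + (E*3)*E = -4 + (3*E)*E = -4 + 3*E**2)
R(f) = -4 (R(f) = -4 + 3*0**2 = -4 + 3*0 = -4 + 0 = -4)
R(12) + sqrt(-79 + o)*m = -4 + sqrt(-79 - 33)*(-75) = -4 + sqrt(-112)*(-75) = -4 + (4*I*sqrt(7))*(-75) = -4 - 300*I*sqrt(7)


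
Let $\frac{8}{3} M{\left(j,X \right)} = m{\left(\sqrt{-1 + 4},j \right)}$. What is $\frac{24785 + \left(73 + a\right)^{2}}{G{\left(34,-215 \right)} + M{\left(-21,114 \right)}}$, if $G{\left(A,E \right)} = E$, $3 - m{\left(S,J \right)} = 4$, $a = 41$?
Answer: $- \frac{302248}{1723} \approx -175.42$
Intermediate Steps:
$m{\left(S,J \right)} = -1$ ($m{\left(S,J \right)} = 3 - 4 = -1$)
$M{\left(j,X \right)} = - \frac{3}{8}$ ($M{\left(j,X \right)} = \frac{3}{8} \left(-1\right) = - \frac{3}{8}$)
$\frac{24785 + \left(73 + a\right)^{2}}{G{\left(34,-215 \right)} + M{\left(-21,114 \right)}} = \frac{24785 + \left(73 + 41\right)^{2}}{-215 - \frac{3}{8}} = \frac{24785 + 114^{2}}{- \frac{1723}{8}} = \left(24785 + 12996\right) \left(- \frac{8}{1723}\right) = 37781 \left(- \frac{8}{1723}\right) = - \frac{302248}{1723}$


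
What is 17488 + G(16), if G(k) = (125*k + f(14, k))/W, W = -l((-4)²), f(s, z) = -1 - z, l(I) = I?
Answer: 277825/16 ≈ 17364.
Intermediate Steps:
W = -16 (W = -1*(-4)² = -1*16 = -16)
G(k) = 1/16 - 31*k/4 (G(k) = (125*k + (-1 - k))/(-16) = (-1 + 124*k)*(-1/16) = 1/16 - 31*k/4)
17488 + G(16) = 17488 + (1/16 - 31/4*16) = 17488 + (1/16 - 124) = 17488 - 1983/16 = 277825/16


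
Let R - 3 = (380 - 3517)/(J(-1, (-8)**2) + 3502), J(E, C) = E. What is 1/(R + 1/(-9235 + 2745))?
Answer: 22721490/47801839 ≈ 0.47533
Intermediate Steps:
R = 7366/3501 (R = 3 + (380 - 3517)/(-1 + 3502) = 3 - 3137/3501 = 7366/3501 ≈ 2.1040)
1/(R + 1/(-9235 + 2745)) = 1/(7366/3501 + 1/(-9235 + 2745)) = 1/(7366/3501 + 1/(-6490)) = 1/(7366/3501 - 1/6490) = 1/(47801839/22721490) = 22721490/47801839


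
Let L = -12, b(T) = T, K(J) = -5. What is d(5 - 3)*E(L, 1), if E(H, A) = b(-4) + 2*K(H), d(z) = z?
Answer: -28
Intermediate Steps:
E(H, A) = -14 (E(H, A) = -4 + 2*(-5) = -4 - 10 = -14)
d(5 - 3)*E(L, 1) = (5 - 3)*(-14) = 2*(-14) = -28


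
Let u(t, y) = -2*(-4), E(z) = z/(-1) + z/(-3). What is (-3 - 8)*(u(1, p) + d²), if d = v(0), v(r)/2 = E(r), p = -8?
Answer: -88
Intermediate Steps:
E(z) = -4*z/3 (E(z) = z*(-1) + z*(-⅓) = -z - z/3 = -4*z/3)
u(t, y) = 8
v(r) = -8*r/3 (v(r) = 2*(-4*r/3) = -8*r/3)
d = 0 (d = -8/3*0 = 0)
(-3 - 8)*(u(1, p) + d²) = (-3 - 8)*(8 + 0²) = -11*(8 + 0) = -11*8 = -88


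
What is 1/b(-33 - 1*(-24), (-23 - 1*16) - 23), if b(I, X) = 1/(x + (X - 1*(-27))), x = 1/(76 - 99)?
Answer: -806/23 ≈ -35.043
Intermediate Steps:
x = -1/23 (x = 1/(-23) = -1/23 ≈ -0.043478)
b(I, X) = 1/(620/23 + X) (b(I, X) = 1/(-1/23 + (X - 1*(-27))) = 1/(-1/23 + (X + 27)) = 1/(-1/23 + (27 + X)) = 1/(620/23 + X))
1/b(-33 - 1*(-24), (-23 - 1*16) - 23) = 1/(23/(620 + 23*((-23 - 1*16) - 23))) = 1/(23/(620 + 23*((-23 - 16) - 23))) = 1/(23/(620 + 23*(-39 - 23))) = 1/(23/(620 + 23*(-62))) = 1/(23/(620 - 1426)) = 1/(23/(-806)) = 1/(23*(-1/806)) = 1/(-23/806) = -806/23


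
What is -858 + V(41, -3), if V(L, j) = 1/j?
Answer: -2575/3 ≈ -858.33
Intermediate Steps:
-858 + V(41, -3) = -858 + 1/(-3) = -858 - 1/3 = -2575/3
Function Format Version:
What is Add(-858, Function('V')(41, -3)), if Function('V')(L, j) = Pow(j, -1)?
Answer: Rational(-2575, 3) ≈ -858.33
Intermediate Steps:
Add(-858, Function('V')(41, -3)) = Add(-858, Pow(-3, -1)) = Add(-858, Rational(-1, 3)) = Rational(-2575, 3)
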